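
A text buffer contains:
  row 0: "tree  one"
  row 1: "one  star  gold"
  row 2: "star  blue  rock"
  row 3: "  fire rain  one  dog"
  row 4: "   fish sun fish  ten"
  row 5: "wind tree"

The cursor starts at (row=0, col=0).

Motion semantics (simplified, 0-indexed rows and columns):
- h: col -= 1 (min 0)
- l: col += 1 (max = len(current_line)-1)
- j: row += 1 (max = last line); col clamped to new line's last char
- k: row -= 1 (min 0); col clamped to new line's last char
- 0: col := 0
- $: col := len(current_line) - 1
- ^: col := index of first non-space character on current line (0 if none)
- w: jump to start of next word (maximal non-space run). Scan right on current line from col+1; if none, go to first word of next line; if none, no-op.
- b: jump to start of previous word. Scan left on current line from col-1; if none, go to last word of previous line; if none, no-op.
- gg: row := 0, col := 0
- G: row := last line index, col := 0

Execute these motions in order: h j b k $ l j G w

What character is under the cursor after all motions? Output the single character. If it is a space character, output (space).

After 1 (h): row=0 col=0 char='t'
After 2 (j): row=1 col=0 char='o'
After 3 (b): row=0 col=6 char='o'
After 4 (k): row=0 col=6 char='o'
After 5 ($): row=0 col=8 char='e'
After 6 (l): row=0 col=8 char='e'
After 7 (j): row=1 col=8 char='r'
After 8 (G): row=5 col=0 char='w'
After 9 (w): row=5 col=5 char='t'

Answer: t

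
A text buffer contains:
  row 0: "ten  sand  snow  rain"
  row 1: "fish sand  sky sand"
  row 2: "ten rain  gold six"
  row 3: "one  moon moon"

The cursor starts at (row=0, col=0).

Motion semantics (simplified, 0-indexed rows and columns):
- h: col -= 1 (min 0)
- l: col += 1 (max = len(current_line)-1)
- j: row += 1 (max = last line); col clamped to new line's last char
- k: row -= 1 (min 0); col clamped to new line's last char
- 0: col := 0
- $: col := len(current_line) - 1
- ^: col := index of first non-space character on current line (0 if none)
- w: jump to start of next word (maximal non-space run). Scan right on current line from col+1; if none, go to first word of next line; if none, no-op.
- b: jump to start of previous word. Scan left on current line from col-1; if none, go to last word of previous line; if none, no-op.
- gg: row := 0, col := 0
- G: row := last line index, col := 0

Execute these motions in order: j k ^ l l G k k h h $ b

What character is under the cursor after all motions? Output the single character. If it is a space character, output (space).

After 1 (j): row=1 col=0 char='f'
After 2 (k): row=0 col=0 char='t'
After 3 (^): row=0 col=0 char='t'
After 4 (l): row=0 col=1 char='e'
After 5 (l): row=0 col=2 char='n'
After 6 (G): row=3 col=0 char='o'
After 7 (k): row=2 col=0 char='t'
After 8 (k): row=1 col=0 char='f'
After 9 (h): row=1 col=0 char='f'
After 10 (h): row=1 col=0 char='f'
After 11 ($): row=1 col=18 char='d'
After 12 (b): row=1 col=15 char='s'

Answer: s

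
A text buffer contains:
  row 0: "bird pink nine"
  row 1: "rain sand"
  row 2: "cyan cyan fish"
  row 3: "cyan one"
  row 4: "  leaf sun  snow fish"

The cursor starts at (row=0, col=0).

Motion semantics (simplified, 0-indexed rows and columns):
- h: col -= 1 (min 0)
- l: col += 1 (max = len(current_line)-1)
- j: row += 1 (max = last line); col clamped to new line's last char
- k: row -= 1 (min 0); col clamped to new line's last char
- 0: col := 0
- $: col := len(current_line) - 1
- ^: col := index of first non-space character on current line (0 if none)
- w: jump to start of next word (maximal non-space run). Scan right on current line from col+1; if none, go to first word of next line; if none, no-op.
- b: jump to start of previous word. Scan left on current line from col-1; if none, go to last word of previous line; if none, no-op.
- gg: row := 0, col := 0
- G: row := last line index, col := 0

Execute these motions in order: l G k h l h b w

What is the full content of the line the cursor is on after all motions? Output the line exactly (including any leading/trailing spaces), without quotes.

Answer: cyan one

Derivation:
After 1 (l): row=0 col=1 char='i'
After 2 (G): row=4 col=0 char='_'
After 3 (k): row=3 col=0 char='c'
After 4 (h): row=3 col=0 char='c'
After 5 (l): row=3 col=1 char='y'
After 6 (h): row=3 col=0 char='c'
After 7 (b): row=2 col=10 char='f'
After 8 (w): row=3 col=0 char='c'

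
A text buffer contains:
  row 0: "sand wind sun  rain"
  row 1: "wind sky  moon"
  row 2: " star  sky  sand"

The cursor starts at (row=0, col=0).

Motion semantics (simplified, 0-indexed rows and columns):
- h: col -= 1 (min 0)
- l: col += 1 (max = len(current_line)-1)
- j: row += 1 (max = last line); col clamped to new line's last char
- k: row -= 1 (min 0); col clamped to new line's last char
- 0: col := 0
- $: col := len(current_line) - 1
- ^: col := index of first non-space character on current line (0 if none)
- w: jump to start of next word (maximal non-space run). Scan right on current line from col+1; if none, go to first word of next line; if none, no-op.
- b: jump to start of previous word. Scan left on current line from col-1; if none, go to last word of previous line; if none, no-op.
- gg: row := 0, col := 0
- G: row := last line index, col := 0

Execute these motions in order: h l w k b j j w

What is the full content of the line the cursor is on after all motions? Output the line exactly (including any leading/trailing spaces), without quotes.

Answer:  star  sky  sand

Derivation:
After 1 (h): row=0 col=0 char='s'
After 2 (l): row=0 col=1 char='a'
After 3 (w): row=0 col=5 char='w'
After 4 (k): row=0 col=5 char='w'
After 5 (b): row=0 col=0 char='s'
After 6 (j): row=1 col=0 char='w'
After 7 (j): row=2 col=0 char='_'
After 8 (w): row=2 col=1 char='s'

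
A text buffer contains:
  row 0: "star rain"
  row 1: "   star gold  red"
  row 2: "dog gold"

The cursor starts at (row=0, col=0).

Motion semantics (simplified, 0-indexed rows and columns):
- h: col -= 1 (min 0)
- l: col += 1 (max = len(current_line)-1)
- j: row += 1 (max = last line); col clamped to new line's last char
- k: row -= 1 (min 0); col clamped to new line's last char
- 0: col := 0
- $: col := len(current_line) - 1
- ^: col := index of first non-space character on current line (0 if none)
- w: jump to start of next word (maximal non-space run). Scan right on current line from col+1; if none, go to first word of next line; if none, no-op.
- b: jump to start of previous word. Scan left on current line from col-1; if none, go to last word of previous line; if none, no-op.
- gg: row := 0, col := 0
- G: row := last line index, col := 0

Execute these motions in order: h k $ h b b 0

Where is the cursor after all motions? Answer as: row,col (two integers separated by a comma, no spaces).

Answer: 0,0

Derivation:
After 1 (h): row=0 col=0 char='s'
After 2 (k): row=0 col=0 char='s'
After 3 ($): row=0 col=8 char='n'
After 4 (h): row=0 col=7 char='i'
After 5 (b): row=0 col=5 char='r'
After 6 (b): row=0 col=0 char='s'
After 7 (0): row=0 col=0 char='s'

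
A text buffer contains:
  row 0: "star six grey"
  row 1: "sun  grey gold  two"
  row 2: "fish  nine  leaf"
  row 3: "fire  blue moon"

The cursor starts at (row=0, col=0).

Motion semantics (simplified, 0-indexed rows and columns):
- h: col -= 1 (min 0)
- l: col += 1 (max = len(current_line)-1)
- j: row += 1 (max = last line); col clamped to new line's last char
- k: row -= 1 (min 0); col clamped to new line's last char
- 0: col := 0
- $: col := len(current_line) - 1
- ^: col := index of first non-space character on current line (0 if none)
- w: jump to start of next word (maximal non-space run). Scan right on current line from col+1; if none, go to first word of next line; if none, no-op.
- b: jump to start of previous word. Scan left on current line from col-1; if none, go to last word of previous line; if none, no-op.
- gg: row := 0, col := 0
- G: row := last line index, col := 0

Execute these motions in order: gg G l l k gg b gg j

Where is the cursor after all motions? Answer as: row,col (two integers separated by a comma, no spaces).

After 1 (gg): row=0 col=0 char='s'
After 2 (G): row=3 col=0 char='f'
After 3 (l): row=3 col=1 char='i'
After 4 (l): row=3 col=2 char='r'
After 5 (k): row=2 col=2 char='s'
After 6 (gg): row=0 col=0 char='s'
After 7 (b): row=0 col=0 char='s'
After 8 (gg): row=0 col=0 char='s'
After 9 (j): row=1 col=0 char='s'

Answer: 1,0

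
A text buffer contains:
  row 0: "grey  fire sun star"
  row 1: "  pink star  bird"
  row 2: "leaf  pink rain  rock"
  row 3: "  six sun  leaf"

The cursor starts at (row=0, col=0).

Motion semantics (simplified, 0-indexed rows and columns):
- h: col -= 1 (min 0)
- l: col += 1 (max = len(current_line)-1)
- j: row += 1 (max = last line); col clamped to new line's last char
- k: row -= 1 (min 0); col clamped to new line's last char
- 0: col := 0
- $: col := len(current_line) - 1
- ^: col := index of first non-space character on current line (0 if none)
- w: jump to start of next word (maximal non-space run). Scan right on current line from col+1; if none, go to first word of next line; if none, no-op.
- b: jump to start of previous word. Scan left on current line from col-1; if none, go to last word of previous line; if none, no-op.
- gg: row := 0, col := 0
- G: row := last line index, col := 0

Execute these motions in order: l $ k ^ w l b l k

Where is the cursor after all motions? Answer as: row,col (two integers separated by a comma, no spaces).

Answer: 0,7

Derivation:
After 1 (l): row=0 col=1 char='r'
After 2 ($): row=0 col=18 char='r'
After 3 (k): row=0 col=18 char='r'
After 4 (^): row=0 col=0 char='g'
After 5 (w): row=0 col=6 char='f'
After 6 (l): row=0 col=7 char='i'
After 7 (b): row=0 col=6 char='f'
After 8 (l): row=0 col=7 char='i'
After 9 (k): row=0 col=7 char='i'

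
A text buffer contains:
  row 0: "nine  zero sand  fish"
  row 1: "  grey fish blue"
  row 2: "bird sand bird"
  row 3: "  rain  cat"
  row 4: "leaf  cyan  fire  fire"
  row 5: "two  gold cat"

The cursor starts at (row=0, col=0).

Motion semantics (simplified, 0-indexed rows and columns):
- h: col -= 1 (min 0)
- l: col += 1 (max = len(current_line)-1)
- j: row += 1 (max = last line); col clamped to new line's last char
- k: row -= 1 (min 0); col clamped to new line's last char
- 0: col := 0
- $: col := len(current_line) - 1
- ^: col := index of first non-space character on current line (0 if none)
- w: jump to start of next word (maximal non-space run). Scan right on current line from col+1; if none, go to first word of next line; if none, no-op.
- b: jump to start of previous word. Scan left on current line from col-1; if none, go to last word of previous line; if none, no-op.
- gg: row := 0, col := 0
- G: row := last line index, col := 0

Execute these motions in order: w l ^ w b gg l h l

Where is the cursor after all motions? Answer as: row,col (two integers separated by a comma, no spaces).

After 1 (w): row=0 col=6 char='z'
After 2 (l): row=0 col=7 char='e'
After 3 (^): row=0 col=0 char='n'
After 4 (w): row=0 col=6 char='z'
After 5 (b): row=0 col=0 char='n'
After 6 (gg): row=0 col=0 char='n'
After 7 (l): row=0 col=1 char='i'
After 8 (h): row=0 col=0 char='n'
After 9 (l): row=0 col=1 char='i'

Answer: 0,1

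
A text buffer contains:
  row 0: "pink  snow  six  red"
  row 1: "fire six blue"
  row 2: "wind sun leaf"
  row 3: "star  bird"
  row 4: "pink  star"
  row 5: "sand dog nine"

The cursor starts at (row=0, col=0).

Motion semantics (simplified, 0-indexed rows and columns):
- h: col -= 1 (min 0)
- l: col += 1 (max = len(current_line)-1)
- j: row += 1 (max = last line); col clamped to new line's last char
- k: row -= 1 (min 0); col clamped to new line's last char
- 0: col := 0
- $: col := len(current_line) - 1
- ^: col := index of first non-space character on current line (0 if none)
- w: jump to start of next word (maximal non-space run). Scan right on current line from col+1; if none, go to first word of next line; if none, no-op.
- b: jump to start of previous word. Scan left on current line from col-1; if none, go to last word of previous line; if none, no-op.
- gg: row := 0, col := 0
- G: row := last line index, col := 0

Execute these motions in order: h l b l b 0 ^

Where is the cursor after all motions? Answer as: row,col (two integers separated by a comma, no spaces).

Answer: 0,0

Derivation:
After 1 (h): row=0 col=0 char='p'
After 2 (l): row=0 col=1 char='i'
After 3 (b): row=0 col=0 char='p'
After 4 (l): row=0 col=1 char='i'
After 5 (b): row=0 col=0 char='p'
After 6 (0): row=0 col=0 char='p'
After 7 (^): row=0 col=0 char='p'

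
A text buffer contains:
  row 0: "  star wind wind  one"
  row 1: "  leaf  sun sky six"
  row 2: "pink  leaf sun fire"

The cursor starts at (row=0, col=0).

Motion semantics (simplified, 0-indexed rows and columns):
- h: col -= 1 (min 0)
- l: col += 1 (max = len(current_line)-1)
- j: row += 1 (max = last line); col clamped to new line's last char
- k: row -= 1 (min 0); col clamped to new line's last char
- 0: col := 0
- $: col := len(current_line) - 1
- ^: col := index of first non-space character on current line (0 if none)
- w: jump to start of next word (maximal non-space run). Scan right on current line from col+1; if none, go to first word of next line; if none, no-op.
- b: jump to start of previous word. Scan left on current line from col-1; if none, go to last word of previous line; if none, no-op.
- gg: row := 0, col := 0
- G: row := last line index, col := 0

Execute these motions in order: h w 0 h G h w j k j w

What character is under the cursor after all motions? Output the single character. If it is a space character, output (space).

Answer: s

Derivation:
After 1 (h): row=0 col=0 char='_'
After 2 (w): row=0 col=2 char='s'
After 3 (0): row=0 col=0 char='_'
After 4 (h): row=0 col=0 char='_'
After 5 (G): row=2 col=0 char='p'
After 6 (h): row=2 col=0 char='p'
After 7 (w): row=2 col=6 char='l'
After 8 (j): row=2 col=6 char='l'
After 9 (k): row=1 col=6 char='_'
After 10 (j): row=2 col=6 char='l'
After 11 (w): row=2 col=11 char='s'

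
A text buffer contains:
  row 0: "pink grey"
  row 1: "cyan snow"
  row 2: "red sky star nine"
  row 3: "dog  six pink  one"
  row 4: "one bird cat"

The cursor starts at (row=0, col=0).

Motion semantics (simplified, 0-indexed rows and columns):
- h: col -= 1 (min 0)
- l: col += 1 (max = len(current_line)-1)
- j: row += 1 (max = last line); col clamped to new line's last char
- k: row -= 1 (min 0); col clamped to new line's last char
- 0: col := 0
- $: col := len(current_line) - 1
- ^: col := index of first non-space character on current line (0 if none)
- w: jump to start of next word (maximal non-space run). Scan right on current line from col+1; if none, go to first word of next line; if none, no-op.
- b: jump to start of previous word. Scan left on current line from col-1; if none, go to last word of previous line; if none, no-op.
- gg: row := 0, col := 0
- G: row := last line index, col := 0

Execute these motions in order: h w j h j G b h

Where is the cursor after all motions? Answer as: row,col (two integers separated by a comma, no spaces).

Answer: 3,14

Derivation:
After 1 (h): row=0 col=0 char='p'
After 2 (w): row=0 col=5 char='g'
After 3 (j): row=1 col=5 char='s'
After 4 (h): row=1 col=4 char='_'
After 5 (j): row=2 col=4 char='s'
After 6 (G): row=4 col=0 char='o'
After 7 (b): row=3 col=15 char='o'
After 8 (h): row=3 col=14 char='_'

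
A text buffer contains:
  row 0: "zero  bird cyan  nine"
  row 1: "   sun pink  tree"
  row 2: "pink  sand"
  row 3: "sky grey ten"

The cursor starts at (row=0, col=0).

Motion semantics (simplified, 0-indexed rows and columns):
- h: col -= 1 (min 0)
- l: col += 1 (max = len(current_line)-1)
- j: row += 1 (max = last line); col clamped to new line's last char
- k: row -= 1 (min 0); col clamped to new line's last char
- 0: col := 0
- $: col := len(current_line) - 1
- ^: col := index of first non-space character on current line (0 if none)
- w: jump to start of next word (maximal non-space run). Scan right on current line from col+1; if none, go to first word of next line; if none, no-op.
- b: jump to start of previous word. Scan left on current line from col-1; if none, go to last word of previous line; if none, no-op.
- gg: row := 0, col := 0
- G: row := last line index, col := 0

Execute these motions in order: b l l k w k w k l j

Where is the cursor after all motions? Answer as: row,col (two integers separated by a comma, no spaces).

Answer: 1,12

Derivation:
After 1 (b): row=0 col=0 char='z'
After 2 (l): row=0 col=1 char='e'
After 3 (l): row=0 col=2 char='r'
After 4 (k): row=0 col=2 char='r'
After 5 (w): row=0 col=6 char='b'
After 6 (k): row=0 col=6 char='b'
After 7 (w): row=0 col=11 char='c'
After 8 (k): row=0 col=11 char='c'
After 9 (l): row=0 col=12 char='y'
After 10 (j): row=1 col=12 char='_'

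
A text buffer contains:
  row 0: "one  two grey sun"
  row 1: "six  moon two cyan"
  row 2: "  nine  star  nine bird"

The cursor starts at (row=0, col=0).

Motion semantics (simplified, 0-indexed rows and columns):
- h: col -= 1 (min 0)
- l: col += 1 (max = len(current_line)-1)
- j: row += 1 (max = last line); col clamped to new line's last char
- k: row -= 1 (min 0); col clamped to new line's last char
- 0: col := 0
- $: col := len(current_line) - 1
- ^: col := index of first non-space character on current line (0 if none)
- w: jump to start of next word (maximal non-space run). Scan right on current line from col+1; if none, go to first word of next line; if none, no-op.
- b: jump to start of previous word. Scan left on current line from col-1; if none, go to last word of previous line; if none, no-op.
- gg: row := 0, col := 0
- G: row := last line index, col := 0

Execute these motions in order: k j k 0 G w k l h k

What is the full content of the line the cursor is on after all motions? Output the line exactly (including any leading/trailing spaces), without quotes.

After 1 (k): row=0 col=0 char='o'
After 2 (j): row=1 col=0 char='s'
After 3 (k): row=0 col=0 char='o'
After 4 (0): row=0 col=0 char='o'
After 5 (G): row=2 col=0 char='_'
After 6 (w): row=2 col=2 char='n'
After 7 (k): row=1 col=2 char='x'
After 8 (l): row=1 col=3 char='_'
After 9 (h): row=1 col=2 char='x'
After 10 (k): row=0 col=2 char='e'

Answer: one  two grey sun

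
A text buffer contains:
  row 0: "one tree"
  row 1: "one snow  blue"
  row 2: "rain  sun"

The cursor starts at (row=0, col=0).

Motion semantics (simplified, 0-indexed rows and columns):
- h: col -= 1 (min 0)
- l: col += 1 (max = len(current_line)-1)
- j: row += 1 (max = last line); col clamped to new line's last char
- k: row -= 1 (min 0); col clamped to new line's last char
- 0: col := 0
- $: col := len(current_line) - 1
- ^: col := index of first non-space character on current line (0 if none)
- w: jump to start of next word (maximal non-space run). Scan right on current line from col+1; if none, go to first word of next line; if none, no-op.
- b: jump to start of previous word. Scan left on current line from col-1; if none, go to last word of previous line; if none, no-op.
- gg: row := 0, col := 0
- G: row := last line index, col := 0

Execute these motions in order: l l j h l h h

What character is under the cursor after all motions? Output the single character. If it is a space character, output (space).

After 1 (l): row=0 col=1 char='n'
After 2 (l): row=0 col=2 char='e'
After 3 (j): row=1 col=2 char='e'
After 4 (h): row=1 col=1 char='n'
After 5 (l): row=1 col=2 char='e'
After 6 (h): row=1 col=1 char='n'
After 7 (h): row=1 col=0 char='o'

Answer: o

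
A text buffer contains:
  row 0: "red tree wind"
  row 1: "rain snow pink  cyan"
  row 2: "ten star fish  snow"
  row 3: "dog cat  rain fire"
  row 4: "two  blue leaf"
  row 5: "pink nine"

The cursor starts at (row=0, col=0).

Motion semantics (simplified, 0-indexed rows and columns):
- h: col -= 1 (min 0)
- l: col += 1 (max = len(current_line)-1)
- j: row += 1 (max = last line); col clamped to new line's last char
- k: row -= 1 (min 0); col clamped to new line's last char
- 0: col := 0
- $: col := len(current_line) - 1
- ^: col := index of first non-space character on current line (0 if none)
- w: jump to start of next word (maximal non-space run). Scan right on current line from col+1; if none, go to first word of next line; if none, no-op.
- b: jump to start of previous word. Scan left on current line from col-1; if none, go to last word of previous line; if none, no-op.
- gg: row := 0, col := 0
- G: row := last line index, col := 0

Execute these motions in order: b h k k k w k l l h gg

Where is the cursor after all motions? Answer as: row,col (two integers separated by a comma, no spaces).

Answer: 0,0

Derivation:
After 1 (b): row=0 col=0 char='r'
After 2 (h): row=0 col=0 char='r'
After 3 (k): row=0 col=0 char='r'
After 4 (k): row=0 col=0 char='r'
After 5 (k): row=0 col=0 char='r'
After 6 (w): row=0 col=4 char='t'
After 7 (k): row=0 col=4 char='t'
After 8 (l): row=0 col=5 char='r'
After 9 (l): row=0 col=6 char='e'
After 10 (h): row=0 col=5 char='r'
After 11 (gg): row=0 col=0 char='r'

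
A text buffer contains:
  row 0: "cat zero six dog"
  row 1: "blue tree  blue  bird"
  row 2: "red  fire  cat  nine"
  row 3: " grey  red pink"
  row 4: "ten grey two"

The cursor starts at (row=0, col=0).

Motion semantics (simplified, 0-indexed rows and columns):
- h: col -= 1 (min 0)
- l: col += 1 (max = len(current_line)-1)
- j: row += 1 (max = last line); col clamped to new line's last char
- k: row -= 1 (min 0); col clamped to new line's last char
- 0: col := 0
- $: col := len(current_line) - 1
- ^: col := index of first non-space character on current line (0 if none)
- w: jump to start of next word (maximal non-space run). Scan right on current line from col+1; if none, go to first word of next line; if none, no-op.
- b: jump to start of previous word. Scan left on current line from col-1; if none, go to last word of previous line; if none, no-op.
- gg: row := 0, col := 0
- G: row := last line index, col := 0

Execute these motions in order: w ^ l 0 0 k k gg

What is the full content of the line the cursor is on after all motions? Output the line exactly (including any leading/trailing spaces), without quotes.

After 1 (w): row=0 col=4 char='z'
After 2 (^): row=0 col=0 char='c'
After 3 (l): row=0 col=1 char='a'
After 4 (0): row=0 col=0 char='c'
After 5 (0): row=0 col=0 char='c'
After 6 (k): row=0 col=0 char='c'
After 7 (k): row=0 col=0 char='c'
After 8 (gg): row=0 col=0 char='c'

Answer: cat zero six dog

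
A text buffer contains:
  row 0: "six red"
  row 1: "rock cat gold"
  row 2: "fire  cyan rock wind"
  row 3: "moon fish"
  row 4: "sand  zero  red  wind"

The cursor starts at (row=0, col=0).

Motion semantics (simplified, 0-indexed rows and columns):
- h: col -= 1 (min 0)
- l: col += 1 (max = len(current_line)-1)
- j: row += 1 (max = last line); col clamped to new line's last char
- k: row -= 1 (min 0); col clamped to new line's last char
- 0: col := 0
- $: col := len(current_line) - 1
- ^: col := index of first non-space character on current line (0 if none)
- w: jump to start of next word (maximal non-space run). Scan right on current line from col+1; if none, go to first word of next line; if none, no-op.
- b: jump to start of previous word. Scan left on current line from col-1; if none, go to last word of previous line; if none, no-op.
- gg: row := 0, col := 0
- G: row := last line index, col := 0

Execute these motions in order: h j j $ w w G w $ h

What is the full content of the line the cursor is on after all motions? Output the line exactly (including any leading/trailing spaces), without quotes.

After 1 (h): row=0 col=0 char='s'
After 2 (j): row=1 col=0 char='r'
After 3 (j): row=2 col=0 char='f'
After 4 ($): row=2 col=19 char='d'
After 5 (w): row=3 col=0 char='m'
After 6 (w): row=3 col=5 char='f'
After 7 (G): row=4 col=0 char='s'
After 8 (w): row=4 col=6 char='z'
After 9 ($): row=4 col=20 char='d'
After 10 (h): row=4 col=19 char='n'

Answer: sand  zero  red  wind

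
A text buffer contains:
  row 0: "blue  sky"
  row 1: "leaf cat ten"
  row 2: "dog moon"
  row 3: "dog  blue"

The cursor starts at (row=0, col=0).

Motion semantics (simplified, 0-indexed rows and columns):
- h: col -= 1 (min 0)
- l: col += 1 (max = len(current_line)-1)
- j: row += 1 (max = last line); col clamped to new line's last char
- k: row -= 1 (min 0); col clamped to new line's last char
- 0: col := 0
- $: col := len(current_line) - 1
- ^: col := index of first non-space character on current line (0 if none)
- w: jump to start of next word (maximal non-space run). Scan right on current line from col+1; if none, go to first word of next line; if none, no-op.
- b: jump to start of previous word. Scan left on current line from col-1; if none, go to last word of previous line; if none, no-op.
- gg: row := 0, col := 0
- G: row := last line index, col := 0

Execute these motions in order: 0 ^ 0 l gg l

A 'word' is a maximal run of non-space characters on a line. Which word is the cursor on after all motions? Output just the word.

After 1 (0): row=0 col=0 char='b'
After 2 (^): row=0 col=0 char='b'
After 3 (0): row=0 col=0 char='b'
After 4 (l): row=0 col=1 char='l'
After 5 (gg): row=0 col=0 char='b'
After 6 (l): row=0 col=1 char='l'

Answer: blue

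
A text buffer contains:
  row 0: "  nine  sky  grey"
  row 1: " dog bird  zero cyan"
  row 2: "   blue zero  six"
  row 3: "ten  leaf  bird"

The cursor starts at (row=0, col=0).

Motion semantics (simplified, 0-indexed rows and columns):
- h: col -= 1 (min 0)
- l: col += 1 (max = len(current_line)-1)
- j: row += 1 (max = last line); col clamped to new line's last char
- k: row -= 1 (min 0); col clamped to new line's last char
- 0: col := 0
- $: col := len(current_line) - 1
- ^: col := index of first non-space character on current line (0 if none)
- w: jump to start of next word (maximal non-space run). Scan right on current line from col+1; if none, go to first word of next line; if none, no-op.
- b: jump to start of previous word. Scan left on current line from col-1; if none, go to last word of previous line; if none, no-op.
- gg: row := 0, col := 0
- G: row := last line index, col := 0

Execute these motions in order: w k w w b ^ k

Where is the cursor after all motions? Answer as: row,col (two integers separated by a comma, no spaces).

Answer: 0,2

Derivation:
After 1 (w): row=0 col=2 char='n'
After 2 (k): row=0 col=2 char='n'
After 3 (w): row=0 col=8 char='s'
After 4 (w): row=0 col=13 char='g'
After 5 (b): row=0 col=8 char='s'
After 6 (^): row=0 col=2 char='n'
After 7 (k): row=0 col=2 char='n'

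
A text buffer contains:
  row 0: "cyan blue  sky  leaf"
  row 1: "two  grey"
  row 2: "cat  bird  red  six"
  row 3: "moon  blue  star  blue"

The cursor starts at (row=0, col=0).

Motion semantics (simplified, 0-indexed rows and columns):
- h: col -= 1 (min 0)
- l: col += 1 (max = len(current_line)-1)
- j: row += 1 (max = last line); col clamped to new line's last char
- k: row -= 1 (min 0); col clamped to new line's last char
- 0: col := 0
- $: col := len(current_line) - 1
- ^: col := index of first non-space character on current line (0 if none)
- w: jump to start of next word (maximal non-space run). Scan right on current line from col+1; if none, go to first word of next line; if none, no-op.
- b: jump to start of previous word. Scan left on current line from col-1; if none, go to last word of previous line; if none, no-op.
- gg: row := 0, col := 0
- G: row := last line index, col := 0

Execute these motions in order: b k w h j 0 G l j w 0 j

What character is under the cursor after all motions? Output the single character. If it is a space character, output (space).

After 1 (b): row=0 col=0 char='c'
After 2 (k): row=0 col=0 char='c'
After 3 (w): row=0 col=5 char='b'
After 4 (h): row=0 col=4 char='_'
After 5 (j): row=1 col=4 char='_'
After 6 (0): row=1 col=0 char='t'
After 7 (G): row=3 col=0 char='m'
After 8 (l): row=3 col=1 char='o'
After 9 (j): row=3 col=1 char='o'
After 10 (w): row=3 col=6 char='b'
After 11 (0): row=3 col=0 char='m'
After 12 (j): row=3 col=0 char='m'

Answer: m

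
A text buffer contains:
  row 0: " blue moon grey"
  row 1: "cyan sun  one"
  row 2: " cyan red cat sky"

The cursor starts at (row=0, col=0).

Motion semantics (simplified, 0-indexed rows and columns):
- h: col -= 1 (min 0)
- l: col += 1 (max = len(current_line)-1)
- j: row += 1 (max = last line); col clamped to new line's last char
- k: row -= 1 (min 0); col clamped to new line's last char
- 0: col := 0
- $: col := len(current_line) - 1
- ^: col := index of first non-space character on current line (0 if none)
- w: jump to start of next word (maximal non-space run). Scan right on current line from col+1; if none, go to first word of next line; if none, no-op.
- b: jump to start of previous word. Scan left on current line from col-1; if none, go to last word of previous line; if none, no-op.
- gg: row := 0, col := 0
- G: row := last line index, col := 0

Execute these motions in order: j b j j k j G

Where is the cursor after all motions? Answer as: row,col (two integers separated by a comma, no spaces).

Answer: 2,0

Derivation:
After 1 (j): row=1 col=0 char='c'
After 2 (b): row=0 col=11 char='g'
After 3 (j): row=1 col=11 char='n'
After 4 (j): row=2 col=11 char='a'
After 5 (k): row=1 col=11 char='n'
After 6 (j): row=2 col=11 char='a'
After 7 (G): row=2 col=0 char='_'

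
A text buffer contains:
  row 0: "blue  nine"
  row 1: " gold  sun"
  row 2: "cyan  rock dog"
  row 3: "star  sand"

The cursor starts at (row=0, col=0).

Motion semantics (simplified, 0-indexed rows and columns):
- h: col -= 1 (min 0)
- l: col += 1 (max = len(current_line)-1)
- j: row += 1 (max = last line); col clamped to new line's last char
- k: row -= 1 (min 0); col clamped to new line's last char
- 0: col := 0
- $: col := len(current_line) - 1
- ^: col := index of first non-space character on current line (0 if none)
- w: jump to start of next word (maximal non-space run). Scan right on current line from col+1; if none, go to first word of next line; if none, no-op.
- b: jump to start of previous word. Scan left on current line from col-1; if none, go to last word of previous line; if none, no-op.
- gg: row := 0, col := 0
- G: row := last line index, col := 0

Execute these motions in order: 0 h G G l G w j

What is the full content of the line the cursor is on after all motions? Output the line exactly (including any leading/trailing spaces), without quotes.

Answer: star  sand

Derivation:
After 1 (0): row=0 col=0 char='b'
After 2 (h): row=0 col=0 char='b'
After 3 (G): row=3 col=0 char='s'
After 4 (G): row=3 col=0 char='s'
After 5 (l): row=3 col=1 char='t'
After 6 (G): row=3 col=0 char='s'
After 7 (w): row=3 col=6 char='s'
After 8 (j): row=3 col=6 char='s'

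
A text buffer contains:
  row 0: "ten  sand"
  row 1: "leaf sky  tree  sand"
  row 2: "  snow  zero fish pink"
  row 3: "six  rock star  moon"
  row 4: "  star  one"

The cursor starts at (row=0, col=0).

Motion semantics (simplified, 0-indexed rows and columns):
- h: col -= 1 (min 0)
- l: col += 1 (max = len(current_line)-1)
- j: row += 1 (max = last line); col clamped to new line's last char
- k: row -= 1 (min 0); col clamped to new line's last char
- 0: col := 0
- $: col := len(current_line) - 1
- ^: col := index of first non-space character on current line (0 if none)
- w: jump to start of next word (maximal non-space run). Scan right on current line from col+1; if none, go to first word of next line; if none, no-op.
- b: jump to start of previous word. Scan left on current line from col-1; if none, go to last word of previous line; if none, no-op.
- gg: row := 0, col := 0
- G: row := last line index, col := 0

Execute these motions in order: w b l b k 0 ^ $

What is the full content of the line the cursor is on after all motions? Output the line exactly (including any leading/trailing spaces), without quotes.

Answer: ten  sand

Derivation:
After 1 (w): row=0 col=5 char='s'
After 2 (b): row=0 col=0 char='t'
After 3 (l): row=0 col=1 char='e'
After 4 (b): row=0 col=0 char='t'
After 5 (k): row=0 col=0 char='t'
After 6 (0): row=0 col=0 char='t'
After 7 (^): row=0 col=0 char='t'
After 8 ($): row=0 col=8 char='d'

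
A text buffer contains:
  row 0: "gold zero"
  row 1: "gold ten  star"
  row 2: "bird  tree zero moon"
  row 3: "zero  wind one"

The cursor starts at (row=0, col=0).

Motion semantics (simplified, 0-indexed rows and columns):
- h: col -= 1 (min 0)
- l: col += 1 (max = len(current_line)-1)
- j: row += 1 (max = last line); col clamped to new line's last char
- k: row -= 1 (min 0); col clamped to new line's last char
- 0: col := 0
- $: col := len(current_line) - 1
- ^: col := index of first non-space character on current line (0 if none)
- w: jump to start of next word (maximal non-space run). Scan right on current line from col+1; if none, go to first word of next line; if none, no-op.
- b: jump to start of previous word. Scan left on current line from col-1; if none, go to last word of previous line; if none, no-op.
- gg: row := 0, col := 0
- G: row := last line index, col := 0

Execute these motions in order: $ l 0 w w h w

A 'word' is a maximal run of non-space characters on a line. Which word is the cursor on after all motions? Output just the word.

Answer: ten

Derivation:
After 1 ($): row=0 col=8 char='o'
After 2 (l): row=0 col=8 char='o'
After 3 (0): row=0 col=0 char='g'
After 4 (w): row=0 col=5 char='z'
After 5 (w): row=1 col=0 char='g'
After 6 (h): row=1 col=0 char='g'
After 7 (w): row=1 col=5 char='t'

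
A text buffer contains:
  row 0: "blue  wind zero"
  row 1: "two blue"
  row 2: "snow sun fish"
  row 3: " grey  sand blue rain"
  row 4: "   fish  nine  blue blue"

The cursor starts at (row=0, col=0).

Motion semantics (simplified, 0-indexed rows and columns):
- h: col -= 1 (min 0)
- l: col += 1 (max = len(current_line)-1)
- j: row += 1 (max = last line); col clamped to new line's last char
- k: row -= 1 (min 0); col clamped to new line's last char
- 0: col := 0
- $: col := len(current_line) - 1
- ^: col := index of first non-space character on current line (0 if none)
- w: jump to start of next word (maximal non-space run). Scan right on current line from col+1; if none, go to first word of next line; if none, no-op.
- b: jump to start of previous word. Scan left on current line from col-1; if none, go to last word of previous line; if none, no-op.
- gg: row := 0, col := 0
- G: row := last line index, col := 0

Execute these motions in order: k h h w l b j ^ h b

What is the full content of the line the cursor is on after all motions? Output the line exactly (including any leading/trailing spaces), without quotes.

After 1 (k): row=0 col=0 char='b'
After 2 (h): row=0 col=0 char='b'
After 3 (h): row=0 col=0 char='b'
After 4 (w): row=0 col=6 char='w'
After 5 (l): row=0 col=7 char='i'
After 6 (b): row=0 col=6 char='w'
After 7 (j): row=1 col=6 char='u'
After 8 (^): row=1 col=0 char='t'
After 9 (h): row=1 col=0 char='t'
After 10 (b): row=0 col=11 char='z'

Answer: blue  wind zero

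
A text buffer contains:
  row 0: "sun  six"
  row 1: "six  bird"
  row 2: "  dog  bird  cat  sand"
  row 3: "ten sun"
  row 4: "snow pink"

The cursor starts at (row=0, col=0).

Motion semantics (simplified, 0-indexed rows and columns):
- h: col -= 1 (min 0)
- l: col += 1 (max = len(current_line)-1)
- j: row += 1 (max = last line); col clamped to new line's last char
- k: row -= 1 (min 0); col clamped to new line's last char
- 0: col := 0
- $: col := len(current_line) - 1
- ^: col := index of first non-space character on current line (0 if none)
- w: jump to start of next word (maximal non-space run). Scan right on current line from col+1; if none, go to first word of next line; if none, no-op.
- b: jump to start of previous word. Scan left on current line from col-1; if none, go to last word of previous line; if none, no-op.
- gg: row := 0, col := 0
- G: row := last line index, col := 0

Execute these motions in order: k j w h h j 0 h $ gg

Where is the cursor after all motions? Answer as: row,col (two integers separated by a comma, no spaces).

Answer: 0,0

Derivation:
After 1 (k): row=0 col=0 char='s'
After 2 (j): row=1 col=0 char='s'
After 3 (w): row=1 col=5 char='b'
After 4 (h): row=1 col=4 char='_'
After 5 (h): row=1 col=3 char='_'
After 6 (j): row=2 col=3 char='o'
After 7 (0): row=2 col=0 char='_'
After 8 (h): row=2 col=0 char='_'
After 9 ($): row=2 col=21 char='d'
After 10 (gg): row=0 col=0 char='s'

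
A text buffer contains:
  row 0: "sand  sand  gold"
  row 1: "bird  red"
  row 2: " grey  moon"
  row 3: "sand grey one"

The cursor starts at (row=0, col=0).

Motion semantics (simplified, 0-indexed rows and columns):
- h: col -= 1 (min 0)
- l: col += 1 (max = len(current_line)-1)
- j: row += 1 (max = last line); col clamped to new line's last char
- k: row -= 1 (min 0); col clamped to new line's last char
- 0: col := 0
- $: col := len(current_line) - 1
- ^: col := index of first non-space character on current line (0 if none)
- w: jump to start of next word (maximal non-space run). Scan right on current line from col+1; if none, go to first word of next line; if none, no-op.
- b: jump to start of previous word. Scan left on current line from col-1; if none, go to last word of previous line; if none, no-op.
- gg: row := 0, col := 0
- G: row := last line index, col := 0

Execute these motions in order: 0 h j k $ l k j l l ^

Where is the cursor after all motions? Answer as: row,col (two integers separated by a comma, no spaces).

After 1 (0): row=0 col=0 char='s'
After 2 (h): row=0 col=0 char='s'
After 3 (j): row=1 col=0 char='b'
After 4 (k): row=0 col=0 char='s'
After 5 ($): row=0 col=15 char='d'
After 6 (l): row=0 col=15 char='d'
After 7 (k): row=0 col=15 char='d'
After 8 (j): row=1 col=8 char='d'
After 9 (l): row=1 col=8 char='d'
After 10 (l): row=1 col=8 char='d'
After 11 (^): row=1 col=0 char='b'

Answer: 1,0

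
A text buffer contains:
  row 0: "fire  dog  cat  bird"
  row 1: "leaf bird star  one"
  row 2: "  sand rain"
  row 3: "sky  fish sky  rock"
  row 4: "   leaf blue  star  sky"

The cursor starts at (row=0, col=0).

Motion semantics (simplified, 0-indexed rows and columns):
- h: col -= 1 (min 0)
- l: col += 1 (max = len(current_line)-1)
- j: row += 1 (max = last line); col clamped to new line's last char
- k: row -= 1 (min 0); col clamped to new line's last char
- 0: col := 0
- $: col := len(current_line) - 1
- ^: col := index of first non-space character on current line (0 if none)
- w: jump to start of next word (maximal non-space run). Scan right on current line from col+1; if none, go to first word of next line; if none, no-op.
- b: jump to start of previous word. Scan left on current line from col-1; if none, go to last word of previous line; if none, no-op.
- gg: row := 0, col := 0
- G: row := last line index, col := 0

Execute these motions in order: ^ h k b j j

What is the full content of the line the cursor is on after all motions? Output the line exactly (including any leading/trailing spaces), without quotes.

Answer:   sand rain

Derivation:
After 1 (^): row=0 col=0 char='f'
After 2 (h): row=0 col=0 char='f'
After 3 (k): row=0 col=0 char='f'
After 4 (b): row=0 col=0 char='f'
After 5 (j): row=1 col=0 char='l'
After 6 (j): row=2 col=0 char='_'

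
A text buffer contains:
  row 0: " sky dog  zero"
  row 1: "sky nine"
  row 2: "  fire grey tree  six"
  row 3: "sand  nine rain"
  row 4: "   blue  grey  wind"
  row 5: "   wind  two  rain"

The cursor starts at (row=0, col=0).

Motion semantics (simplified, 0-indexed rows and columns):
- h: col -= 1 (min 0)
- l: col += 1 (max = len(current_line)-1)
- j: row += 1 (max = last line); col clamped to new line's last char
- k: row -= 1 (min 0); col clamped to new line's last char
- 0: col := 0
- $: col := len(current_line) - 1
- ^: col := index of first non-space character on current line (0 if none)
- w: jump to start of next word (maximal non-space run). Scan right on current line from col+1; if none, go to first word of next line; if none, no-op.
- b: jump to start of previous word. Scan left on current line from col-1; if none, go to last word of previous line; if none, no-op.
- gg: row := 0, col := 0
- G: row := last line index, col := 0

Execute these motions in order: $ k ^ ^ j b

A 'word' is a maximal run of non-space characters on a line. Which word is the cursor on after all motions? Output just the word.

After 1 ($): row=0 col=13 char='o'
After 2 (k): row=0 col=13 char='o'
After 3 (^): row=0 col=1 char='s'
After 4 (^): row=0 col=1 char='s'
After 5 (j): row=1 col=1 char='k'
After 6 (b): row=1 col=0 char='s'

Answer: sky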